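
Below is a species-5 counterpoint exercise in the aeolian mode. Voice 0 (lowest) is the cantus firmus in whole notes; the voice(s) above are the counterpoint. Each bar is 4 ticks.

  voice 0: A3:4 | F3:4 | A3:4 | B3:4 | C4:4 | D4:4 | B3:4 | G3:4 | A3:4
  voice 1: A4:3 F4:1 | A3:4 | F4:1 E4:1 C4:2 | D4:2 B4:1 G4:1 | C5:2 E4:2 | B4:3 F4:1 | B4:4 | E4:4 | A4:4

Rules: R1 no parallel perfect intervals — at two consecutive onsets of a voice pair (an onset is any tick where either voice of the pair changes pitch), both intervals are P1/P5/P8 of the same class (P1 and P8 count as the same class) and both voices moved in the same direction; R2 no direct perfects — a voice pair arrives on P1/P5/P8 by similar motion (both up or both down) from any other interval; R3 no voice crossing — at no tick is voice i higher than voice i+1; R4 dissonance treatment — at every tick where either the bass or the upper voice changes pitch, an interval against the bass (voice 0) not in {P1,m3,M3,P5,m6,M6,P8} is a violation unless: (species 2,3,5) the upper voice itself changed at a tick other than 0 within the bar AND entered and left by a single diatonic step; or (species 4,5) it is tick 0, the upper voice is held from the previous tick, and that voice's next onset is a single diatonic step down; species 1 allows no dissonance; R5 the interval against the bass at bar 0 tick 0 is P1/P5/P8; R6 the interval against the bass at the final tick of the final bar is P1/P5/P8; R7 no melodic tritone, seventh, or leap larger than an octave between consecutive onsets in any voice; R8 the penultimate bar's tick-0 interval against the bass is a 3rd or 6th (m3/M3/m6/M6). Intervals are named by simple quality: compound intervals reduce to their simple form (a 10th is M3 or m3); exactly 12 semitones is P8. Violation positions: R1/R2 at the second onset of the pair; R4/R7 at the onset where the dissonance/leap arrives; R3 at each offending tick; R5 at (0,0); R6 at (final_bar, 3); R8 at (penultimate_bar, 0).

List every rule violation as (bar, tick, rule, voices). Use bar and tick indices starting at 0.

(4, 0, R2, (0, 1))
(5, 3, R7, (1,))
(6, 0, R7, (1,))
(8, 0, R2, (0, 1))

bar 0: v0=A3 v1=A4 downbeat P8
bar 1: v0=F3 v1=A3 downbeat M3
bar 2: v0=A3 v1=F4 downbeat m6
bar 3: v0=B3 v1=D4 downbeat m3
bar 4: v0=C4 v1=C5 downbeat P8
bar 5: v0=D4 v1=B4 downbeat M6
bar 6: v0=B3 v1=B4 downbeat P8
bar 7: v0=G3 v1=E4 downbeat M6
bar 8: v0=A3 v1=A4 downbeat P8
  -> R2 @ bar 4 tick 0 v(0, 1): B3/G4 m6 -> C4/C5 P8 similar
  -> R7 @ bar 5 tick 3 v(1,): B4->F4 leap 6st
  -> R7 @ bar 6 tick 0 v(1,): F4->B4 leap 6st
  -> R2 @ bar 8 tick 0 v(0, 1): G3/E4 M6 -> A3/A4 P8 similar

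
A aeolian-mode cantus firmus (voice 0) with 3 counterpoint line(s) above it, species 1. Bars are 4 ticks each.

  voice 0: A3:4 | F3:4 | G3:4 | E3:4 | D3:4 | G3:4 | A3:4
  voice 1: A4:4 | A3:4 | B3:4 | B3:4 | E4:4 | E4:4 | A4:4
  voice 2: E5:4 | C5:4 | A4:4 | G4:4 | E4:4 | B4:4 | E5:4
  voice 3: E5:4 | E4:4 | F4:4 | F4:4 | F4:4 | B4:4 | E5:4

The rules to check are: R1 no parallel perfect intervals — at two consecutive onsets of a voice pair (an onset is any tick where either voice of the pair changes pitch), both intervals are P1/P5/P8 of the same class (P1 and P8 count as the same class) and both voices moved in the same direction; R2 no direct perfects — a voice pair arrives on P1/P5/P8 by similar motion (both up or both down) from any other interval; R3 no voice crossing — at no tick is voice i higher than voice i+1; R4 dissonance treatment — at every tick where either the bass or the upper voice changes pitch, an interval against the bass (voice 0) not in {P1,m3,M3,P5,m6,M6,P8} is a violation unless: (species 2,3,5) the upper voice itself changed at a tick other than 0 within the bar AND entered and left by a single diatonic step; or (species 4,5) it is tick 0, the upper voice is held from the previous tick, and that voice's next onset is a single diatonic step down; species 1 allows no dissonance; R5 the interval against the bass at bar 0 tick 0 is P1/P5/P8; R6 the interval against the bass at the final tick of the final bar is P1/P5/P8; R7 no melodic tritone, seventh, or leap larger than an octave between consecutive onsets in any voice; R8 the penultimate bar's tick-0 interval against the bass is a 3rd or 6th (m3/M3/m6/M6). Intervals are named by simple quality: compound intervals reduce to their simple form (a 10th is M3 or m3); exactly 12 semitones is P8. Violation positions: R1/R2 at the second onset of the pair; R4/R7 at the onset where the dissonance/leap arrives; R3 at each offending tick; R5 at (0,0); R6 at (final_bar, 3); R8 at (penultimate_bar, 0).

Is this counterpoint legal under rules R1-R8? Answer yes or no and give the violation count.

bar 0: v0=A3 v1=A4 v2=E5 v3=E5 (P5)
bar 1: v0=F3 v1=A3 v2=C5 v3=E4 (M7)
bar 2: v0=G3 v1=B3 v2=A4 v3=F4 (m7)
bar 3: v0=E3 v1=B3 v2=G4 v3=F4 (m2)
bar 4: v0=D3 v1=E4 v2=E4 v3=F4 (m3)
bar 5: v0=G3 v1=E4 v2=B4 v3=B4 (M3)
bar 6: v0=A3 v1=A4 v2=E5 v3=E5 (P5)
  R1 @ bar1.0: A3/E5 P5 -> F3/C5 P5 similar
  R1 @ bar1.0: A4/E5 P5 -> A3/E4 P5 similar
  R3 @ bar1.0: C5 above E4
  R4 @ bar1.0: F3/E4 M7 untreated
  R3 @ bar1.1: C5 above E4
  R3 @ bar1.2: C5 above E4
  R3 @ bar1.3: C5 above E4
  R3 @ bar2.0: A4 above F4
  R4 @ bar2.0: G3/A4 M2 untreated
  R4 @ bar2.0: G3/F4 m7 untreated
  R3 @ bar2.1: A4 above F4
  R3 @ bar2.2: A4 above F4
  R3 @ bar2.3: A4 above F4
  R3 @ bar3.0: G4 above F4
  R4 @ bar3.0: E3/F4 m2 untreated
  R3 @ bar3.1: G4 above F4
  R3 @ bar3.2: G4 above F4
  R3 @ bar3.3: G4 above F4
  R4 @ bar4.0: D3/E4 M2 untreated
  R4 @ bar4.0: D3/E4 M2 untreated
  R2 @ bar5.0: E4/F4 m2 -> B4/B4 P1 similar
  R7 @ bar5.0: F4->B4 leap 6st
  R1 @ bar6.0: E4/B4 P5 -> A4/E5 P5 similar
  R1 @ bar6.0: E4/B4 P5 -> A4/E5 P5 similar
  R1 @ bar6.0: B4/B4 P1 -> E5/E5 P1 similar
  R2 @ bar6.0: G3/E4 M6 -> A3/A4 P8 similar
  R2 @ bar6.0: G3/B4 M3 -> A3/E5 P5 similar
  R2 @ bar6.0: G3/B4 M3 -> A3/E5 P5 similar

No (28 violations)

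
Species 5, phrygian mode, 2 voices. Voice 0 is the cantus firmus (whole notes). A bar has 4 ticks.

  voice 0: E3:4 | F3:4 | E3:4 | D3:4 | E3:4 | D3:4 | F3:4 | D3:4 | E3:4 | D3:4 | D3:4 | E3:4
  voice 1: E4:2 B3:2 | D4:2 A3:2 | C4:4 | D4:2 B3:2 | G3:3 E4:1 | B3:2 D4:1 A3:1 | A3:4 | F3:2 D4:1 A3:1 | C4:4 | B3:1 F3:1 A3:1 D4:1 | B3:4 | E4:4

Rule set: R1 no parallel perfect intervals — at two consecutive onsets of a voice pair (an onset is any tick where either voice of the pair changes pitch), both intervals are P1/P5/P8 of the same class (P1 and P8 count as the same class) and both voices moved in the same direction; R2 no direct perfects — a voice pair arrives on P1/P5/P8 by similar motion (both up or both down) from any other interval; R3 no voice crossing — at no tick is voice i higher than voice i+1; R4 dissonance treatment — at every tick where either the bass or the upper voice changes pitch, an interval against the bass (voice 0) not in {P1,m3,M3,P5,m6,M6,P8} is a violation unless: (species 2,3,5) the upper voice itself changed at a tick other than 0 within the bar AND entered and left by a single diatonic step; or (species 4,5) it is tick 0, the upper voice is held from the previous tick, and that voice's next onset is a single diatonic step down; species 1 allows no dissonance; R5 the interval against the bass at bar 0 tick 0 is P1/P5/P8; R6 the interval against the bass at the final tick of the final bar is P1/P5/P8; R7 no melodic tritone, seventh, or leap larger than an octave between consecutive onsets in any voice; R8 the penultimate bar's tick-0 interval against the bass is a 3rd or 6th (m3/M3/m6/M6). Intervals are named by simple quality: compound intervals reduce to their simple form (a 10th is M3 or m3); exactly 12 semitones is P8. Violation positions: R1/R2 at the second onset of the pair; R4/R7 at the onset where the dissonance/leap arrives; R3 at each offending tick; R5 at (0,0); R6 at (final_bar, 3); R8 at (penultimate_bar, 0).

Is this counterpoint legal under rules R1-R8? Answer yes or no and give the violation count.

No (2 violations)

bar 0: v0=E3 v1=E4 (P8)
bar 1: v0=F3 v1=D4 (M6)
bar 2: v0=E3 v1=C4 (m6)
bar 3: v0=D3 v1=D4 (P8)
bar 4: v0=E3 v1=G3 (m3)
bar 5: v0=D3 v1=B3 (M6)
bar 6: v0=F3 v1=A3 (M3)
bar 7: v0=D3 v1=F3 (m3)
bar 8: v0=E3 v1=C4 (m6)
bar 9: v0=D3 v1=B3 (M6)
bar 10: v0=D3 v1=B3 (M6)
bar 11: v0=E3 v1=E4 (P8)
  R7 @ bar9.1: B3->F3 leap 6st
  R2 @ bar11.0: D3/B3 M6 -> E3/E4 P8 similar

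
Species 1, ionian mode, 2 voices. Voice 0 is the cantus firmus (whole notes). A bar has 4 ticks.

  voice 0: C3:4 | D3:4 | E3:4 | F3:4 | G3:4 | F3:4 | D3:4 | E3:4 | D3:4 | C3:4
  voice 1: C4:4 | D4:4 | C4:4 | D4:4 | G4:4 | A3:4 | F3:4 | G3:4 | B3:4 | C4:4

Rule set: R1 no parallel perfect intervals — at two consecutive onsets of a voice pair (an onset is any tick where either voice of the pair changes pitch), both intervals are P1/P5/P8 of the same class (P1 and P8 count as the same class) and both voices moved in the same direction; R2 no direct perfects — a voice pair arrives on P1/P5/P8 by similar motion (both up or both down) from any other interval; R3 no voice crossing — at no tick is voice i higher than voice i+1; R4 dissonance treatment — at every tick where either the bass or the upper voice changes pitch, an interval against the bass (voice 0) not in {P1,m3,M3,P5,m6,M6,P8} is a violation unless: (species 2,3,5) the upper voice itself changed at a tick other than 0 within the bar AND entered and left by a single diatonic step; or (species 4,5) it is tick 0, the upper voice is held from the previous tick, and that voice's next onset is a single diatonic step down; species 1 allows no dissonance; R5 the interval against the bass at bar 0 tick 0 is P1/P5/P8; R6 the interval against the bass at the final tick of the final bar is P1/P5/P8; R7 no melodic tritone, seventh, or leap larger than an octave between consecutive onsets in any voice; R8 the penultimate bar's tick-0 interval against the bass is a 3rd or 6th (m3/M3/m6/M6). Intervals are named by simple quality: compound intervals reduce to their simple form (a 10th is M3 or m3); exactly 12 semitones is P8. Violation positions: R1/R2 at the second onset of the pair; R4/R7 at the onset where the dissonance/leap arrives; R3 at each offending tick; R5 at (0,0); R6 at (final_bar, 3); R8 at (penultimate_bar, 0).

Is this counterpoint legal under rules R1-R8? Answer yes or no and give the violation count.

No (3 violations)

bar 0: v0=C3 v1=C4 (P8)
bar 1: v0=D3 v1=D4 (P8)
bar 2: v0=E3 v1=C4 (m6)
bar 3: v0=F3 v1=D4 (M6)
bar 4: v0=G3 v1=G4 (P8)
bar 5: v0=F3 v1=A3 (M3)
bar 6: v0=D3 v1=F3 (m3)
bar 7: v0=E3 v1=G3 (m3)
bar 8: v0=D3 v1=B3 (M6)
bar 9: v0=C3 v1=C4 (P8)
  R1 @ bar1.0: C3/C4 P8 -> D3/D4 P8 similar
  R2 @ bar4.0: F3/D4 M6 -> G3/G4 P8 similar
  R7 @ bar5.0: G4->A3 leap 10st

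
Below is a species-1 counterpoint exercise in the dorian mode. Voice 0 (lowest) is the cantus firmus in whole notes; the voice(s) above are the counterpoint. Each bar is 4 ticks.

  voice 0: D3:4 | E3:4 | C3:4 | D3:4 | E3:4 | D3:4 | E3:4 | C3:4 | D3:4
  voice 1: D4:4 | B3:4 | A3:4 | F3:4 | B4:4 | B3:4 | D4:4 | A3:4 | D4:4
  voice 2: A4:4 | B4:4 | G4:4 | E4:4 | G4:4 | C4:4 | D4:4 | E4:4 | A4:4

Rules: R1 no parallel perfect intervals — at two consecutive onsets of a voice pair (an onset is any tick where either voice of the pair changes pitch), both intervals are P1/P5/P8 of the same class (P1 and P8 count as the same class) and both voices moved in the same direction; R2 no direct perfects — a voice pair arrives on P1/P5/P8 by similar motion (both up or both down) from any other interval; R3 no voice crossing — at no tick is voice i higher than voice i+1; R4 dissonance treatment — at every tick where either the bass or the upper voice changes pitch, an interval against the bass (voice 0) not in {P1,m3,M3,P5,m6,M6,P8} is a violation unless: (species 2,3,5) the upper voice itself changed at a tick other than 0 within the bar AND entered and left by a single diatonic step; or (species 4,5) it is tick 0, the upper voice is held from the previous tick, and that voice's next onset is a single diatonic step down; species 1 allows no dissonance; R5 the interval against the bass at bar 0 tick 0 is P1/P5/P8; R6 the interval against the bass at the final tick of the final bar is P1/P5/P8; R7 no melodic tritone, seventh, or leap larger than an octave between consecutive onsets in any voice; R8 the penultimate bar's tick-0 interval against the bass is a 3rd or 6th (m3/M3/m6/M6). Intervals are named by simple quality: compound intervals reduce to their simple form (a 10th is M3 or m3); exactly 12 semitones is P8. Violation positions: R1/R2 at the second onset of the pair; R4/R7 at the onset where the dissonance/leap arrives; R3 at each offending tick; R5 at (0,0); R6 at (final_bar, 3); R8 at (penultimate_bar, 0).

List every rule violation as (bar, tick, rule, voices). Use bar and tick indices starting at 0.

(1, 0, R1, (0, 2))
(2, 0, R1, (0, 2))
(3, 0, R4, (0, 2))
(4, 0, R2, (0, 1))
(4, 0, R3, (1, 2))
(4, 0, R7, (1,))
(4, 1, R3, (1, 2))
(4, 2, R3, (1, 2))
(4, 3, R3, (1, 2))
(5, 0, R4, (0, 2))
(6, 0, R2, (1, 2))
(6, 0, R4, (0, 1))
(6, 0, R4, (0, 2))
(8, 0, R1, (1, 2))
(8, 0, R2, (0, 1))
(8, 0, R2, (0, 2))

bar 0: v0=D3 v1=D4 v2=A4 downbeat P5
bar 1: v0=E3 v1=B3 v2=B4 downbeat P5
bar 2: v0=C3 v1=A3 v2=G4 downbeat P5
bar 3: v0=D3 v1=F3 v2=E4 downbeat M2
bar 4: v0=E3 v1=B4 v2=G4 downbeat m3
bar 5: v0=D3 v1=B3 v2=C4 downbeat m7
bar 6: v0=E3 v1=D4 v2=D4 downbeat m7
bar 7: v0=C3 v1=A3 v2=E4 downbeat M3
bar 8: v0=D3 v1=D4 v2=A4 downbeat P5
  -> R1 @ bar 1 tick 0 v(0, 2): D3/A4 P5 -> E3/B4 P5 similar
  -> R1 @ bar 2 tick 0 v(0, 2): E3/B4 P5 -> C3/G4 P5 similar
  -> R4 @ bar 3 tick 0 v(0, 2): D3/E4 M2 untreated
  -> R2 @ bar 4 tick 0 v(0, 1): D3/F3 m3 -> E3/B4 P5 similar
  -> R3 @ bar 4 tick 0 v(1, 2): B4 above G4
  -> R7 @ bar 4 tick 0 v(1,): F3->B4 leap 18st
  -> R3 @ bar 4 tick 1 v(1, 2): B4 above G4
  -> R3 @ bar 4 tick 2 v(1, 2): B4 above G4
  -> R3 @ bar 4 tick 3 v(1, 2): B4 above G4
  -> R4 @ bar 5 tick 0 v(0, 2): D3/C4 m7 untreated
  -> R2 @ bar 6 tick 0 v(1, 2): B3/C4 m2 -> D4/D4 P1 similar
  -> R4 @ bar 6 tick 0 v(0, 1): E3/D4 m7 untreated
  -> R4 @ bar 6 tick 0 v(0, 2): E3/D4 m7 untreated
  -> R1 @ bar 8 tick 0 v(1, 2): A3/E4 P5 -> D4/A4 P5 similar
  -> R2 @ bar 8 tick 0 v(0, 1): C3/A3 M6 -> D3/D4 P8 similar
  -> R2 @ bar 8 tick 0 v(0, 2): C3/E4 M3 -> D3/A4 P5 similar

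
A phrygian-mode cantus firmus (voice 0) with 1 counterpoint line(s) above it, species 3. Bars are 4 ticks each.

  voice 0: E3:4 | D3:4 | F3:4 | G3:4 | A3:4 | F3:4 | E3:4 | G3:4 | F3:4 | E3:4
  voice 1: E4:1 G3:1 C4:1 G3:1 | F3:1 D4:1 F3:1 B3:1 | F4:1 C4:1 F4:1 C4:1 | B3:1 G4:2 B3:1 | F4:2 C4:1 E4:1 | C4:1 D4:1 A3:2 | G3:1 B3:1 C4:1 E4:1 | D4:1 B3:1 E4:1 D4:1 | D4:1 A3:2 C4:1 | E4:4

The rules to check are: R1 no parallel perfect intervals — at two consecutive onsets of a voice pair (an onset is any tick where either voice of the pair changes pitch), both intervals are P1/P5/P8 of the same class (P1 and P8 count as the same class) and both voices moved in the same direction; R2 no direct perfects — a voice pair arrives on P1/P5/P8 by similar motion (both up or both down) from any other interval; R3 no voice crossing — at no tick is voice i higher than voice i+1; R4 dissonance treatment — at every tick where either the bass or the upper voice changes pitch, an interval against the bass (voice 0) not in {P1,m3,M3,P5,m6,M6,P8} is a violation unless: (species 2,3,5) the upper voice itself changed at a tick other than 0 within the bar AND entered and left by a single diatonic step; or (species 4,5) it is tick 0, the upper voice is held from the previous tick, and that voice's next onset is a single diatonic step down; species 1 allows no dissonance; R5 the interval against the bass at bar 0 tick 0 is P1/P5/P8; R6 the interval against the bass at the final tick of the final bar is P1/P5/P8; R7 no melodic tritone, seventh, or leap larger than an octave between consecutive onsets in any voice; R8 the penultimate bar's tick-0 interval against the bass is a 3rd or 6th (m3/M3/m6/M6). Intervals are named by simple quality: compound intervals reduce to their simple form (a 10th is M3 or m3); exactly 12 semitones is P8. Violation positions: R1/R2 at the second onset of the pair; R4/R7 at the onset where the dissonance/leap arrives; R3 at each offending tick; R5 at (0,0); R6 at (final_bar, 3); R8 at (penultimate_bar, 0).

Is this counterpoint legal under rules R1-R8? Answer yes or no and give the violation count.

bar 0: v0=E3 v1=E4 (P8)
bar 1: v0=D3 v1=F3 (m3)
bar 2: v0=F3 v1=F4 (P8)
bar 3: v0=G3 v1=B3 (M3)
bar 4: v0=A3 v1=F4 (m6)
bar 5: v0=F3 v1=C4 (P5)
bar 6: v0=E3 v1=G3 (m3)
bar 7: v0=G3 v1=D4 (P5)
bar 8: v0=F3 v1=D4 (M6)
bar 9: v0=E3 v1=E4 (P8)
  R7 @ bar1.3: F3->B3 leap 6st
  R2 @ bar2.0: D3/B3 M6 -> F3/F4 P8 similar
  R7 @ bar2.0: B3->F4 leap 6st
  R7 @ bar4.0: B3->F4 leap 6st
  R1 @ bar5.0: A3/E4 P5 -> F3/C4 P5 similar

No (5 violations)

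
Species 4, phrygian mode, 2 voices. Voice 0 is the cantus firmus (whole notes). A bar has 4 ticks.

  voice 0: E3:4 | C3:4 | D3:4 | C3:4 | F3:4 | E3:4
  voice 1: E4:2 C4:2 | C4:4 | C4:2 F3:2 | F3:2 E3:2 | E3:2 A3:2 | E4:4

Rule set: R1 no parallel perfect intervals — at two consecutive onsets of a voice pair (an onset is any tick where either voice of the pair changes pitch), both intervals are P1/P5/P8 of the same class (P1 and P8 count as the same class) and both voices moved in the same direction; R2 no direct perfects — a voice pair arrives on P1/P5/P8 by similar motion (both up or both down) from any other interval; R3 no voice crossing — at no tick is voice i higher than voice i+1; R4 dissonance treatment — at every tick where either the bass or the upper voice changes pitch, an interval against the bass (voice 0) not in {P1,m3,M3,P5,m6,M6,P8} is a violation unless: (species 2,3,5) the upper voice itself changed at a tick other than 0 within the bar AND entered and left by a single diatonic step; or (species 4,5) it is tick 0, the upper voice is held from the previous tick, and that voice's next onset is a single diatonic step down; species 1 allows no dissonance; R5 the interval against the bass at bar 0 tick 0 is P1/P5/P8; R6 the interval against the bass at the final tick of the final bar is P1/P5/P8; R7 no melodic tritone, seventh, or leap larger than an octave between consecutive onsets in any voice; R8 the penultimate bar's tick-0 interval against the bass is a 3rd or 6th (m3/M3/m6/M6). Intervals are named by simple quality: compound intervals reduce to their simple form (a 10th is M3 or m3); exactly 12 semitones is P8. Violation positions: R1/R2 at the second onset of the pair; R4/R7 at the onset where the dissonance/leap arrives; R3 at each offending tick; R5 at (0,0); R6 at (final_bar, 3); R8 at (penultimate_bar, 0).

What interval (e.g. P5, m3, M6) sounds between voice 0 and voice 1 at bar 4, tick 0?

m2

voice 0=F3 voice 1=E3 -> m2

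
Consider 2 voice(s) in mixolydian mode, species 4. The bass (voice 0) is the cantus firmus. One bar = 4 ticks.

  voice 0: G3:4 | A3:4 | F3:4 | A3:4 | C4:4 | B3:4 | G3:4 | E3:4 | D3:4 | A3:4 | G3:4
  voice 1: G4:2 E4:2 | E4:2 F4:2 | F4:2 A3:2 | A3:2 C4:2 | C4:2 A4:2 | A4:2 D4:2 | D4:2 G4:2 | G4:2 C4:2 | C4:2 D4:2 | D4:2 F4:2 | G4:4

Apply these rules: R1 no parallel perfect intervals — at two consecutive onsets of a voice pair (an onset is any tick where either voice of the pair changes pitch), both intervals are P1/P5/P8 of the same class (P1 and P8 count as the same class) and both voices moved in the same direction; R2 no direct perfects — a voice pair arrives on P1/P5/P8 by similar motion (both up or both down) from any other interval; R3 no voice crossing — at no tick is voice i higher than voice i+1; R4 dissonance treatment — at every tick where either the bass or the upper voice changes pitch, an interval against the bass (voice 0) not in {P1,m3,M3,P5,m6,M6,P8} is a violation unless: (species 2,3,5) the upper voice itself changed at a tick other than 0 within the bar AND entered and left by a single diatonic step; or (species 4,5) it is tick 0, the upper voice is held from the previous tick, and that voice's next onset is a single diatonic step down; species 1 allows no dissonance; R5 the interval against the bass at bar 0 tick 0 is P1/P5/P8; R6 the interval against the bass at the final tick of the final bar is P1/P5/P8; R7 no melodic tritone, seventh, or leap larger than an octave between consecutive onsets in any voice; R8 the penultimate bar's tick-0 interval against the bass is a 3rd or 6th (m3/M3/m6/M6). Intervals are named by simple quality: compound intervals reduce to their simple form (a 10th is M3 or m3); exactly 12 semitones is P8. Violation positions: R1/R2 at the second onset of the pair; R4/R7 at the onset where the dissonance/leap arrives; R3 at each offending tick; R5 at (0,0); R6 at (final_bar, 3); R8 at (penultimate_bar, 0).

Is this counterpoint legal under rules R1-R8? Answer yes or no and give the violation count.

No (4 violations)

bar 0: v0=G3 v1=G4 (P8)
bar 1: v0=A3 v1=E4 (P5)
bar 2: v0=F3 v1=F4 (P8)
bar 3: v0=A3 v1=A3 (P1)
bar 4: v0=C4 v1=C4 (P1)
bar 5: v0=B3 v1=A4 (m7)
bar 6: v0=G3 v1=D4 (P5)
bar 7: v0=E3 v1=G4 (m3)
bar 8: v0=D3 v1=C4 (m7)
bar 9: v0=A3 v1=D4 (P4)
bar 10: v0=G3 v1=G4 (P8)
  R4 @ bar5.0: B3/A4 m7 untreated
  R4 @ bar8.0: D3/C4 m7 untreated
  R4 @ bar9.0: A3/D4 P4 untreated
  R8 @ bar9.0: penult P4 not 3rd/6th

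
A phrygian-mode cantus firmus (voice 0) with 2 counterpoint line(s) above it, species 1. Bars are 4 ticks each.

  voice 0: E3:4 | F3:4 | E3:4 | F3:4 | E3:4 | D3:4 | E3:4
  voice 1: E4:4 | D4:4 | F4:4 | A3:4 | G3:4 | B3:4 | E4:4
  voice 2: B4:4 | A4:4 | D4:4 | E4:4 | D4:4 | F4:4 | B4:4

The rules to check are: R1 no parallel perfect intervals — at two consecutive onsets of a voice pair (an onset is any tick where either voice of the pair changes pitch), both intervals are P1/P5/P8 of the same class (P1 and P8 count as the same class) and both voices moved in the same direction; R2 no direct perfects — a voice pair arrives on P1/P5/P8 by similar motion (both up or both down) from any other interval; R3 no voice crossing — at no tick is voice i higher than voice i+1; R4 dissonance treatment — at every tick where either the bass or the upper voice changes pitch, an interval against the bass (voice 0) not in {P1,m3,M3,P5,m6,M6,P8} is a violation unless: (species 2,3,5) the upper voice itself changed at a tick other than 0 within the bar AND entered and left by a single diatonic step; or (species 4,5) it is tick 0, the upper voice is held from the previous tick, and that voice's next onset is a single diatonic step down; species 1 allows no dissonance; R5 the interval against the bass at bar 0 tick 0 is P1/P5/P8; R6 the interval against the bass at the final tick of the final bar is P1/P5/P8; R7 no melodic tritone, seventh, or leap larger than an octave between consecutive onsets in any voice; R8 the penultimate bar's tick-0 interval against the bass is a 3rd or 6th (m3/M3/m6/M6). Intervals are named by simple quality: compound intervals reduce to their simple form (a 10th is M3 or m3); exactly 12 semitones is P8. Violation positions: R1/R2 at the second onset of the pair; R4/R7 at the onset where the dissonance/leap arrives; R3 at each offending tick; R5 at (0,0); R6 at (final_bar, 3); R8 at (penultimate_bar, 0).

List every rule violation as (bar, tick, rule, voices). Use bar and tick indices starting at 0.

bar 0: v0=E3 v1=E4 v2=B4 downbeat P5
bar 1: v0=F3 v1=D4 v2=A4 downbeat M3
bar 2: v0=E3 v1=F4 v2=D4 downbeat m7
bar 3: v0=F3 v1=A3 v2=E4 downbeat M7
bar 4: v0=E3 v1=G3 v2=D4 downbeat m7
bar 5: v0=D3 v1=B3 v2=F4 downbeat m3
bar 6: v0=E3 v1=E4 v2=B4 downbeat P5
  -> R1 @ bar 1 tick 0 v(1, 2): E4/B4 P5 -> D4/A4 P5 similar
  -> R3 @ bar 2 tick 0 v(1, 2): F4 above D4
  -> R4 @ bar 2 tick 0 v(0, 1): E3/F4 m2 untreated
  -> R4 @ bar 2 tick 0 v(0, 2): E3/D4 m7 untreated
  -> R3 @ bar 2 tick 1 v(1, 2): F4 above D4
  -> R3 @ bar 2 tick 2 v(1, 2): F4 above D4
  -> R3 @ bar 2 tick 3 v(1, 2): F4 above D4
  -> R4 @ bar 3 tick 0 v(0, 2): F3/E4 M7 untreated
  -> R1 @ bar 4 tick 0 v(1, 2): A3/E4 P5 -> G3/D4 P5 similar
  -> R4 @ bar 4 tick 0 v(0, 2): E3/D4 m7 untreated
  -> R2 @ bar 6 tick 0 v(0, 1): D3/B3 M6 -> E3/E4 P8 similar
  -> R2 @ bar 6 tick 0 v(0, 2): D3/F4 m3 -> E3/B4 P5 similar
  -> R2 @ bar 6 tick 0 v(1, 2): B3/F4 TT -> E4/B4 P5 similar
  -> R7 @ bar 6 tick 0 v(2,): F4->B4 leap 6st

(1, 0, R1, (1, 2))
(2, 0, R3, (1, 2))
(2, 0, R4, (0, 1))
(2, 0, R4, (0, 2))
(2, 1, R3, (1, 2))
(2, 2, R3, (1, 2))
(2, 3, R3, (1, 2))
(3, 0, R4, (0, 2))
(4, 0, R1, (1, 2))
(4, 0, R4, (0, 2))
(6, 0, R2, (0, 1))
(6, 0, R2, (0, 2))
(6, 0, R2, (1, 2))
(6, 0, R7, (2,))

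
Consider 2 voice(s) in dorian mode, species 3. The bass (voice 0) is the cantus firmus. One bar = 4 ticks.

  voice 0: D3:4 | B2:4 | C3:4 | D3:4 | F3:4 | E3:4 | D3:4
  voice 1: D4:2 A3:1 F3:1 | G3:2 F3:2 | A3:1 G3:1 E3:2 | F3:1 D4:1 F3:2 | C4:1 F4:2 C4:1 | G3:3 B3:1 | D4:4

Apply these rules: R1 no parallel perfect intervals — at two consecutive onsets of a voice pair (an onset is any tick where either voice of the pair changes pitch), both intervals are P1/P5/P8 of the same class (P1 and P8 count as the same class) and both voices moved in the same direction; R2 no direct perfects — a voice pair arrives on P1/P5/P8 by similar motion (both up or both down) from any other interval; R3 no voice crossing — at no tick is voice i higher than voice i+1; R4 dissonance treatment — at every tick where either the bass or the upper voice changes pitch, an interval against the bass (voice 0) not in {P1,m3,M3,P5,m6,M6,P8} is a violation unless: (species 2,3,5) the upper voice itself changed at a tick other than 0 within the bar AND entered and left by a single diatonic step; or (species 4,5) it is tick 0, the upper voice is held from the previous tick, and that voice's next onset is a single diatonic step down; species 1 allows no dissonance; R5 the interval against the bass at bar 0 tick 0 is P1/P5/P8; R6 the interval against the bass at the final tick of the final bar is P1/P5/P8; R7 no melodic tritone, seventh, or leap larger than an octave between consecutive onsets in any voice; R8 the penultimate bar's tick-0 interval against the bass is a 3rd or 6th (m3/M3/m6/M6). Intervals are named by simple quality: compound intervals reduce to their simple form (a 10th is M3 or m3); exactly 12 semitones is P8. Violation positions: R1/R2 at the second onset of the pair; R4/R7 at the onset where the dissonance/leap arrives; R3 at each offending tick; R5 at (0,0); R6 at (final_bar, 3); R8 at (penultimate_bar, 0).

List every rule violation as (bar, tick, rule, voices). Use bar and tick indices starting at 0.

(1, 2, R4, (0, 1))
(4, 0, R2, (0, 1))

bar 0: v0=D3 v1=D4 downbeat P8
bar 1: v0=B2 v1=G3 downbeat m6
bar 2: v0=C3 v1=A3 downbeat M6
bar 3: v0=D3 v1=F3 downbeat m3
bar 4: v0=F3 v1=C4 downbeat P5
bar 5: v0=E3 v1=G3 downbeat m3
bar 6: v0=D3 v1=D4 downbeat P8
  -> R4 @ bar 1 tick 2 v(0, 1): B2/F3 TT untreated
  -> R2 @ bar 4 tick 0 v(0, 1): D3/F3 m3 -> F3/C4 P5 similar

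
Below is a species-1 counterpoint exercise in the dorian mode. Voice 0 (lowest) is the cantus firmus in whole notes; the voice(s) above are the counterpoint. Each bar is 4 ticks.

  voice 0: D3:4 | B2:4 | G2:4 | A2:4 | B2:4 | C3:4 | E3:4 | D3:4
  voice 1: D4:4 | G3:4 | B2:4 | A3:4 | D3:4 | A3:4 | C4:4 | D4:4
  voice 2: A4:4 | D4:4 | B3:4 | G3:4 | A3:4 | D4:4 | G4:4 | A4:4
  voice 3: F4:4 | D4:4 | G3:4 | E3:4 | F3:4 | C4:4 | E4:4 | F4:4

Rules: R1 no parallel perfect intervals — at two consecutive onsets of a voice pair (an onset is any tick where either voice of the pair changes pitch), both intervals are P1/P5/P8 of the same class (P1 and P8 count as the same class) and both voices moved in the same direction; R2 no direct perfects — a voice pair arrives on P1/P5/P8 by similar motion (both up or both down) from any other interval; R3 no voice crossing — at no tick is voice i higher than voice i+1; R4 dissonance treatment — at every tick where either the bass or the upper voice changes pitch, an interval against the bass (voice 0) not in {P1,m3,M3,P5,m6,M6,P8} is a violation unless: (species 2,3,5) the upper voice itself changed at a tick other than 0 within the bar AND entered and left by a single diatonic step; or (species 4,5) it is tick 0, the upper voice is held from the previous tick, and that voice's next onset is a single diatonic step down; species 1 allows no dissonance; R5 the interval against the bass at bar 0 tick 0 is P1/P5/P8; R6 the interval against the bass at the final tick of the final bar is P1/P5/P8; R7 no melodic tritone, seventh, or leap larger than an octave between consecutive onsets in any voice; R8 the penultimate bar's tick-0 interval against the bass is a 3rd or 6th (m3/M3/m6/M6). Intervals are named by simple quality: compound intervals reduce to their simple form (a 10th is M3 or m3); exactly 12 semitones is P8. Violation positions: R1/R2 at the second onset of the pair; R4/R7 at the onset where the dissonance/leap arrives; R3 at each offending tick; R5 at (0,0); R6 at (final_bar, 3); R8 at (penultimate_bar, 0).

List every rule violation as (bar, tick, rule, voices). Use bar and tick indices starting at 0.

(0, 0, R3, (2, 3))
(0, 0, R5, (0, 3))
(0, 1, R3, (2, 3))
(0, 2, R3, (2, 3))
(0, 3, R3, (2, 3))
(1, 0, R1, (1, 2))
(1, 0, R2, (1, 3))
(1, 0, R2, (2, 3))
(2, 0, R2, (0, 3))
(2, 0, R2, (1, 2))
(2, 0, R3, (2, 3))
(2, 1, R3, (2, 3))
(2, 2, R3, (2, 3))
(2, 3, R3, (2, 3))
(3, 0, R2, (0, 1))
(3, 0, R3, (1, 2))
(3, 0, R3, (2, 3))
(3, 0, R4, (0, 2))
(3, 0, R7, (1,))
(3, 1, R3, (1, 2))
(3, 1, R3, (2, 3))
(3, 2, R3, (1, 2))
(3, 2, R3, (2, 3))
(3, 3, R3, (1, 2))
(3, 3, R3, (2, 3))
(4, 0, R3, (2, 3))
(4, 0, R4, (0, 2))
(4, 0, R4, (0, 3))
(4, 1, R3, (2, 3))
(4, 2, R3, (2, 3))
(4, 3, R3, (2, 3))
(5, 0, R2, (0, 3))
(5, 0, R3, (2, 3))
(5, 0, R4, (0, 2))
(5, 1, R3, (2, 3))
(5, 2, R3, (2, 3))
(5, 3, R3, (2, 3))
(6, 0, R1, (0, 3))
(6, 0, R2, (1, 2))
(6, 0, R3, (2, 3))
(6, 0, R8, (0, 3))
(6, 1, R3, (2, 3))
(6, 2, R3, (2, 3))
(6, 3, R3, (2, 3))
(7, 0, R1, (1, 2))
(7, 0, R3, (2, 3))
(7, 1, R3, (2, 3))
(7, 2, R3, (2, 3))
(7, 3, R3, (2, 3))
(7, 3, R6, (0, 3))

bar 0: v0=D3 v1=D4 v2=A4 v3=F4 downbeat m3
bar 1: v0=B2 v1=G3 v2=D4 v3=D4 downbeat m3
bar 2: v0=G2 v1=B2 v2=B3 v3=G3 downbeat P8
bar 3: v0=A2 v1=A3 v2=G3 v3=E3 downbeat P5
bar 4: v0=B2 v1=D3 v2=A3 v3=F3 downbeat TT
bar 5: v0=C3 v1=A3 v2=D4 v3=C4 downbeat P8
bar 6: v0=E3 v1=C4 v2=G4 v3=E4 downbeat P8
bar 7: v0=D3 v1=D4 v2=A4 v3=F4 downbeat m3
  -> R3 @ bar 0 tick 0 v(2, 3): A4 above F4
  -> R5 @ bar 0 tick 0 v(0, 3): opens on m3
  -> R3 @ bar 0 tick 1 v(2, 3): A4 above F4
  -> R3 @ bar 0 tick 2 v(2, 3): A4 above F4
  -> R3 @ bar 0 tick 3 v(2, 3): A4 above F4
  -> R1 @ bar 1 tick 0 v(1, 2): D4/A4 P5 -> G3/D4 P5 similar
  -> R2 @ bar 1 tick 0 v(1, 3): D4/F4 m3 -> G3/D4 P5 similar
  -> R2 @ bar 1 tick 0 v(2, 3): A4/F4 M3 -> D4/D4 P1 similar
  -> R2 @ bar 2 tick 0 v(0, 3): B2/D4 m3 -> G2/G3 P8 similar
  -> R2 @ bar 2 tick 0 v(1, 2): G3/D4 P5 -> B2/B3 P8 similar
  -> R3 @ bar 2 tick 0 v(2, 3): B3 above G3
  -> R3 @ bar 2 tick 1 v(2, 3): B3 above G3
  -> R3 @ bar 2 tick 2 v(2, 3): B3 above G3
  -> R3 @ bar 2 tick 3 v(2, 3): B3 above G3
  -> R2 @ bar 3 tick 0 v(0, 1): G2/B2 M3 -> A2/A3 P8 similar
  -> R3 @ bar 3 tick 0 v(1, 2): A3 above G3
  -> R3 @ bar 3 tick 0 v(2, 3): G3 above E3
  -> R4 @ bar 3 tick 0 v(0, 2): A2/G3 m7 untreated
  -> R7 @ bar 3 tick 0 v(1,): B2->A3 leap 10st
  -> R3 @ bar 3 tick 1 v(1, 2): A3 above G3
  -> R3 @ bar 3 tick 1 v(2, 3): G3 above E3
  -> R3 @ bar 3 tick 2 v(1, 2): A3 above G3
  -> R3 @ bar 3 tick 2 v(2, 3): G3 above E3
  -> R3 @ bar 3 tick 3 v(1, 2): A3 above G3
  -> R3 @ bar 3 tick 3 v(2, 3): G3 above E3
  -> R3 @ bar 4 tick 0 v(2, 3): A3 above F3
  -> R4 @ bar 4 tick 0 v(0, 2): B2/A3 m7 untreated
  -> R4 @ bar 4 tick 0 v(0, 3): B2/F3 TT untreated
  -> R3 @ bar 4 tick 1 v(2, 3): A3 above F3
  -> R3 @ bar 4 tick 2 v(2, 3): A3 above F3
  -> R3 @ bar 4 tick 3 v(2, 3): A3 above F3
  -> R2 @ bar 5 tick 0 v(0, 3): B2/F3 TT -> C3/C4 P8 similar
  -> R3 @ bar 5 tick 0 v(2, 3): D4 above C4
  -> R4 @ bar 5 tick 0 v(0, 2): C3/D4 M2 untreated
  -> R3 @ bar 5 tick 1 v(2, 3): D4 above C4
  -> R3 @ bar 5 tick 2 v(2, 3): D4 above C4
  -> R3 @ bar 5 tick 3 v(2, 3): D4 above C4
  -> R1 @ bar 6 tick 0 v(0, 3): C3/C4 P8 -> E3/E4 P8 similar
  -> R2 @ bar 6 tick 0 v(1, 2): A3/D4 P4 -> C4/G4 P5 similar
  -> R3 @ bar 6 tick 0 v(2, 3): G4 above E4
  -> R8 @ bar 6 tick 0 v(0, 3): penult P8 not 3rd/6th
  -> R3 @ bar 6 tick 1 v(2, 3): G4 above E4
  -> R3 @ bar 6 tick 2 v(2, 3): G4 above E4
  -> R3 @ bar 6 tick 3 v(2, 3): G4 above E4
  -> R1 @ bar 7 tick 0 v(1, 2): C4/G4 P5 -> D4/A4 P5 similar
  -> R3 @ bar 7 tick 0 v(2, 3): A4 above F4
  -> R3 @ bar 7 tick 1 v(2, 3): A4 above F4
  -> R3 @ bar 7 tick 2 v(2, 3): A4 above F4
  -> R3 @ bar 7 tick 3 v(2, 3): A4 above F4
  -> R6 @ bar 7 tick 3 v(0, 3): closes on m3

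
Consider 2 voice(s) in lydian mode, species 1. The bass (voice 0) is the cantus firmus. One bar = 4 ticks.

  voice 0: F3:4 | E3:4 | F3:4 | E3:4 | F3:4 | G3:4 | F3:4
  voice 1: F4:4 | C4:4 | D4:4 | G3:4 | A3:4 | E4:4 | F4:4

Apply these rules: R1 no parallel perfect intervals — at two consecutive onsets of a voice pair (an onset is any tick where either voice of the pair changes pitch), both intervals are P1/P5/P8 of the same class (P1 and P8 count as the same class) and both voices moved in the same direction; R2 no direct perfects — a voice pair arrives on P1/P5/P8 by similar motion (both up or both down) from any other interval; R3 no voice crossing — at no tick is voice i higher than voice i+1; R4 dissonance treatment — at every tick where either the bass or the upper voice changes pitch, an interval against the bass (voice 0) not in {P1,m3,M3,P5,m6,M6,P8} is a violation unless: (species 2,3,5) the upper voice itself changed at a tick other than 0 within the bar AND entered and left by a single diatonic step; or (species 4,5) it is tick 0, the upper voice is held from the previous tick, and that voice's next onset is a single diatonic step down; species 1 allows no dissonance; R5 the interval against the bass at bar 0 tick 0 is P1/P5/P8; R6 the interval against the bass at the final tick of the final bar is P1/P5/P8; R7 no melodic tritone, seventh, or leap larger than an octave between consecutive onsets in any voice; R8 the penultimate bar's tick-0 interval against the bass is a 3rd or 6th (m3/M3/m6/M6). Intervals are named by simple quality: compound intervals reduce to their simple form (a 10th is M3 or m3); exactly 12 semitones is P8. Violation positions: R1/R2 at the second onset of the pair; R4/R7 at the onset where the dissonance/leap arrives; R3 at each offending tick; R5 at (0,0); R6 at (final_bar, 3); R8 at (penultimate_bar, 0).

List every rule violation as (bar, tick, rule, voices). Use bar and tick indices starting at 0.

No violations across 7 bars (F3..F3 vs F4..F4).

bar 0: v0=F3 v1=F4 downbeat P8
bar 1: v0=E3 v1=C4 downbeat m6
bar 2: v0=F3 v1=D4 downbeat M6
bar 3: v0=E3 v1=G3 downbeat m3
bar 4: v0=F3 v1=A3 downbeat M3
bar 5: v0=G3 v1=E4 downbeat M6
bar 6: v0=F3 v1=F4 downbeat P8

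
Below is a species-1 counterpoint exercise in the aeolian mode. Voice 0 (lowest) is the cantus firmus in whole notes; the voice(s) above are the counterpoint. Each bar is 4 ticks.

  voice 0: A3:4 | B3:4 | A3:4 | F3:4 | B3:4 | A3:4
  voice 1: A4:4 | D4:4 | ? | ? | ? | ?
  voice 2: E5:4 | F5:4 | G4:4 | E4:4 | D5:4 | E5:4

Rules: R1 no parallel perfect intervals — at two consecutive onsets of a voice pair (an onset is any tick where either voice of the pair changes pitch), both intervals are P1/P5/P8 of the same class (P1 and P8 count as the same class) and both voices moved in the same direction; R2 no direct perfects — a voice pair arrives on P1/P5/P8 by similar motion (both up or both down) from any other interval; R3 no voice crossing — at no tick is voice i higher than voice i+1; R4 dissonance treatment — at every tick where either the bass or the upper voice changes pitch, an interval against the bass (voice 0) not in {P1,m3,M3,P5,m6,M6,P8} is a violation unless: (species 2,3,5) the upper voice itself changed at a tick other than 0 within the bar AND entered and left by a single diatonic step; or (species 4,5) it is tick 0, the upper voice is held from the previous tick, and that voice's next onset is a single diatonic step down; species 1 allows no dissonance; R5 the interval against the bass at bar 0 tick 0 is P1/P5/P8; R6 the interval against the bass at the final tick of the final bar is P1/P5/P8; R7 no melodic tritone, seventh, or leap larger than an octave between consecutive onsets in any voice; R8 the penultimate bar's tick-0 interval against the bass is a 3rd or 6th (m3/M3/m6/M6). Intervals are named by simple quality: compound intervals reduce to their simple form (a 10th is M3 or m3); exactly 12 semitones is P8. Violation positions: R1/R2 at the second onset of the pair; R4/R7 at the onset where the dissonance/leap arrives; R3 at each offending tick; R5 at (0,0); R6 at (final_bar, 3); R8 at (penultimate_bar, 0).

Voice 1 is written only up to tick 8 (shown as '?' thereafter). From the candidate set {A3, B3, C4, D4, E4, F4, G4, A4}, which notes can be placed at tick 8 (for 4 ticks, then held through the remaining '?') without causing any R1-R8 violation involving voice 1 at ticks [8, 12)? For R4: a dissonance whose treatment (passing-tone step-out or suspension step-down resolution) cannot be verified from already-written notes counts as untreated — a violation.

A3: violates R2
B3: violates R4
C4: violates R2
D4: violates R4
E4: legal
F4: legal
G4: violates R4
A4: violates R3

{E4, F4}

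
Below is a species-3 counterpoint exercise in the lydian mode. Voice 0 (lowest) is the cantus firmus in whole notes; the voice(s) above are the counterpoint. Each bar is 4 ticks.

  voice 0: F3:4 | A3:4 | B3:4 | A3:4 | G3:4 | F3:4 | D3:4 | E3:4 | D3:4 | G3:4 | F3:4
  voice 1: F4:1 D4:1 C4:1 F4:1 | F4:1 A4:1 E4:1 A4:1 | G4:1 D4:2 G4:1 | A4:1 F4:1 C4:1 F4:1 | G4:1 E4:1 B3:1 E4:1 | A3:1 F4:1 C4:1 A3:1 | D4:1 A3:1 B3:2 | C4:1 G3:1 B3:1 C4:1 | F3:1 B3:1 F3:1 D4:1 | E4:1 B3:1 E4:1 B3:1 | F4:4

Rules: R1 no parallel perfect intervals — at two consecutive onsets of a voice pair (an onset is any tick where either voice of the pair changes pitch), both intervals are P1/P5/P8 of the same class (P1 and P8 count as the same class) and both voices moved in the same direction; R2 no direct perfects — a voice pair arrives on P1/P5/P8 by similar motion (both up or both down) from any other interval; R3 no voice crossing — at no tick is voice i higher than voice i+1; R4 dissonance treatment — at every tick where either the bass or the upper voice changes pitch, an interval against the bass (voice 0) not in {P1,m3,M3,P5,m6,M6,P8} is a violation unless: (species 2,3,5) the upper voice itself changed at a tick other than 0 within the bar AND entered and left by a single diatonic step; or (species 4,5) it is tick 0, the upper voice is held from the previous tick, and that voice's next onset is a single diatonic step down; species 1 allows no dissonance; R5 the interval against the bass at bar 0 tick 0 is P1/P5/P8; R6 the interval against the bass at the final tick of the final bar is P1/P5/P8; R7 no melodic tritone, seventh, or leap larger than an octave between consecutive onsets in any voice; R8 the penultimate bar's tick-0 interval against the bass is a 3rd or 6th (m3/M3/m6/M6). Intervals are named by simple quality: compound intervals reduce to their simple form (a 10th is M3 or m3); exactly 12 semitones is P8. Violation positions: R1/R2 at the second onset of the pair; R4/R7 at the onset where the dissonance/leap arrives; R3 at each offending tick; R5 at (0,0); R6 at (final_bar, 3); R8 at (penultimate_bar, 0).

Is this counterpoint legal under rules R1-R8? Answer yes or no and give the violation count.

No (3 violations)

bar 0: v0=F3 v1=F4 (P8)
bar 1: v0=A3 v1=F4 (m6)
bar 2: v0=B3 v1=G4 (m6)
bar 3: v0=A3 v1=A4 (P8)
bar 4: v0=G3 v1=G4 (P8)
bar 5: v0=F3 v1=A3 (M3)
bar 6: v0=D3 v1=D4 (P8)
bar 7: v0=E3 v1=C4 (m6)
bar 8: v0=D3 v1=F3 (m3)
bar 9: v0=G3 v1=E4 (M6)
bar 10: v0=F3 v1=F4 (P8)
  R7 @ bar8.1: F3->B3 leap 6st
  R7 @ bar8.2: B3->F3 leap 6st
  R7 @ bar10.0: B3->F4 leap 6st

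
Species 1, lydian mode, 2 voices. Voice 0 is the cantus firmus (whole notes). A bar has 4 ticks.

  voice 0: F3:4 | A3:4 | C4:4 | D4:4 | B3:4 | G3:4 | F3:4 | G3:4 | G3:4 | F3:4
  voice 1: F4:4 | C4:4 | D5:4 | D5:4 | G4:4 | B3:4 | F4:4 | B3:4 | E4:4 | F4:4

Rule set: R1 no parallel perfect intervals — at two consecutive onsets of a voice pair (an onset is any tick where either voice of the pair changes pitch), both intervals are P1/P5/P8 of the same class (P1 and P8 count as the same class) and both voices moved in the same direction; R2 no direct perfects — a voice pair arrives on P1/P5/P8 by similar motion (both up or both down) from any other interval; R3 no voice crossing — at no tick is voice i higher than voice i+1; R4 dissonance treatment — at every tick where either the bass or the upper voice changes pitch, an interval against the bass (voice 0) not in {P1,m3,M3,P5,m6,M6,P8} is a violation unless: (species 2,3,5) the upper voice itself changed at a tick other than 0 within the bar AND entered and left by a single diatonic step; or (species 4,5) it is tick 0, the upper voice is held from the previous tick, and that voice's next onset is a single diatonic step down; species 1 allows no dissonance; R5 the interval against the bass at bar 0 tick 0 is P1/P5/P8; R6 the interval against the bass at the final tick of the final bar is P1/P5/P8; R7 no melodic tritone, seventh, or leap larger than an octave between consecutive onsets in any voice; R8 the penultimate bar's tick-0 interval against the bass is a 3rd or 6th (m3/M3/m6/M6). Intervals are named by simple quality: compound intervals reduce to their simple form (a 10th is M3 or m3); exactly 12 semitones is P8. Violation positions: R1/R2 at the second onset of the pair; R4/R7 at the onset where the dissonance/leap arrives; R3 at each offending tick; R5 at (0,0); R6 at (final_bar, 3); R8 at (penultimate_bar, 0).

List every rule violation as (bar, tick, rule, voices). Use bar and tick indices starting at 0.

bar 0: v0=F3 v1=F4 downbeat P8
bar 1: v0=A3 v1=C4 downbeat m3
bar 2: v0=C4 v1=D5 downbeat M2
bar 3: v0=D4 v1=D5 downbeat P8
bar 4: v0=B3 v1=G4 downbeat m6
bar 5: v0=G3 v1=B3 downbeat M3
bar 6: v0=F3 v1=F4 downbeat P8
bar 7: v0=G3 v1=B3 downbeat M3
bar 8: v0=G3 v1=E4 downbeat M6
bar 9: v0=F3 v1=F4 downbeat P8
  -> R4 @ bar 2 tick 0 v(0, 1): C4/D5 M2 untreated
  -> R7 @ bar 2 tick 0 v(1,): C4->D5 leap 14st
  -> R7 @ bar 6 tick 0 v(1,): B3->F4 leap 6st
  -> R7 @ bar 7 tick 0 v(1,): F4->B3 leap 6st

(2, 0, R4, (0, 1))
(2, 0, R7, (1,))
(6, 0, R7, (1,))
(7, 0, R7, (1,))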